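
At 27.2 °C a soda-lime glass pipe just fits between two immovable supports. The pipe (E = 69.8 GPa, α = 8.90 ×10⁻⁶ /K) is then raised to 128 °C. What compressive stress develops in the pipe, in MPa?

62.6 MPa

ΔT = 100.8 K. Constrained thermal stress σ = E·α·ΔT = 69.80×10³ MPa × 8.90×10⁻⁶ × 100.8 = 62.6 MPa (compressive).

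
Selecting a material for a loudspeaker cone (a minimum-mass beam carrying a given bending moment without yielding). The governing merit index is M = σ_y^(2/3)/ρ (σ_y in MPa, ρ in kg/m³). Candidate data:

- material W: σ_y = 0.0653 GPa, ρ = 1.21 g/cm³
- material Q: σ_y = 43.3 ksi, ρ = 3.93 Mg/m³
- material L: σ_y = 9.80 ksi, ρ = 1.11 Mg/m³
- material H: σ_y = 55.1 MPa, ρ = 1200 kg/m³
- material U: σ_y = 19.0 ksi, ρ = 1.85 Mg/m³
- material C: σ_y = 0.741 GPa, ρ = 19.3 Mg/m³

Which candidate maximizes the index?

material L

Convert each candidate to consistent units, then evaluate M:
  material W: σ_y = 65.30 MPa, ρ = 1210 kg/m³
  material Q: σ_y = 298.5 MPa, ρ = 3930 kg/m³
  material L: σ_y = 67.57 MPa, ρ = 1110 kg/m³
  material H: σ_y = 55.10 MPa, ρ = 1200 kg/m³
  material U: σ_y = 131.0 MPa, ρ = 1850 kg/m³
  material C: σ_y = 741.0 MPa, ρ = 19300 kg/m³
  material L: M = 14.9×10⁻³
  material U: M = 13.9×10⁻³
  material W: M = 13.4×10⁻³
  material H: M = 12.1×10⁻³
  material Q: M = 11.4×10⁻³
  material C: M = 4.24×10⁻³
Material L has the largest M.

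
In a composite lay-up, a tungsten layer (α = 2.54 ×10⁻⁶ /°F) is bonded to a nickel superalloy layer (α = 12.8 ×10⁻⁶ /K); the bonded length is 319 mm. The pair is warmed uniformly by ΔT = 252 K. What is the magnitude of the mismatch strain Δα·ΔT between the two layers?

tungsten: α = 2.54×10⁻⁶/°F × 9/5 = 4.57×10⁻⁶/K.
Δα = |4.57 − 12.8|×10⁻⁶/K = 8.23×10⁻⁶/K.
Mismatch strain = Δα·ΔT = 8.23×10⁻⁶ × 252.0 = 2.07×10⁻³.

2.07×10⁻³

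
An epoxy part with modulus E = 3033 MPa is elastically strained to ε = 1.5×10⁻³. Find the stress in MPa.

E = 3033 MPa = 3.033 GPa.
σ = E·ε = 3033 MPa × 1.5×10⁻³ = 4.55 MPa.

4.55 MPa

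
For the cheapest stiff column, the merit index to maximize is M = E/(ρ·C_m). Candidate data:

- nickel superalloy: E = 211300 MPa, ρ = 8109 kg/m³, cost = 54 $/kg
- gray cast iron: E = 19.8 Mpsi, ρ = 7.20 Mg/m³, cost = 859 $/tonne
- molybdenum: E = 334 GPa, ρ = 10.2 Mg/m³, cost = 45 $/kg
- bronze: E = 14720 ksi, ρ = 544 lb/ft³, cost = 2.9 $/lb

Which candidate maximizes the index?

Convert each candidate to consistent units, then evaluate M:
  nickel superalloy: E = 211.3 GPa, ρ = 8109 kg/m³, cost = 54.00 $/kg
  gray cast iron: E = 136.5 GPa, ρ = 7200 kg/m³, cost = 0.8590 $/kg
  molybdenum: E = 334.0 GPa, ρ = 10200 kg/m³, cost = 45.00 $/kg
  bronze: E = 101.5 GPa, ρ = 8714 kg/m³, cost = 6.393 $/kg
  gray cast iron: M = 22.1 MN·m per $
  bronze: M = 1.82 MN·m per $
  molybdenum: M = 0.728 MN·m per $
  nickel superalloy: M = 0.483 MN·m per $
Highest index: gray cast iron.

gray cast iron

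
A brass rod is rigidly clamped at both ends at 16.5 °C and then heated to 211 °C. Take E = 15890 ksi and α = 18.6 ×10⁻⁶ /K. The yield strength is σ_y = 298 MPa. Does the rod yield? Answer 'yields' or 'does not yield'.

E = 15890 ksi = 109.6 GPa.
ΔT = 194.5 K. Constrained thermal stress σ = E·α·ΔT = 109.6×10³ MPa × 18.6×10⁻⁶ × 194.5 = 396 MPa (compressive).
Compare to σ_y = 298 MPa: σ ≥ σ_y, so it yields.

yields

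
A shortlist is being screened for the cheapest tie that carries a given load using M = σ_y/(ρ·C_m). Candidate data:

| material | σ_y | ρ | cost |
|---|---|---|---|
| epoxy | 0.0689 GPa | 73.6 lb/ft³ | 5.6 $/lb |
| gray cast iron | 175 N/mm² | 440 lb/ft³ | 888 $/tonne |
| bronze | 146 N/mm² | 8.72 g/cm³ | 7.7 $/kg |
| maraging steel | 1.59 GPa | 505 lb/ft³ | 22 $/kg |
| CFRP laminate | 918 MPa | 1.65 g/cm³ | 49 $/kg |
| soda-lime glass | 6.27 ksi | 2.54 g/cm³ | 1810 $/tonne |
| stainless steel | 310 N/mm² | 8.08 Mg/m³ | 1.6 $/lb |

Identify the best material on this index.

gray cast iron

After converting to SI:
  epoxy: σ_y = 68.90 MPa, ρ = 1179 kg/m³, cost = 12.35 $/kg
  gray cast iron: σ_y = 175.0 MPa, ρ = 7048 kg/m³, cost = 0.8880 $/kg
  bronze: σ_y = 146.0 MPa, ρ = 8720 kg/m³, cost = 7.700 $/kg
  maraging steel: σ_y = 1590 MPa, ρ = 8089 kg/m³, cost = 22.00 $/kg
  CFRP laminate: σ_y = 918.0 MPa, ρ = 1650 kg/m³, cost = 49.00 $/kg
  soda-lime glass: σ_y = 43.23 MPa, ρ = 2540 kg/m³, cost = 1.810 $/kg
  stainless steel: σ_y = 310.0 MPa, ρ = 8080 kg/m³, cost = 3.527 $/kg
  gray cast iron: M = 28.0 kN·m per $
  CFRP laminate: M = 11.4 kN·m per $
  stainless steel: M = 10.9 kN·m per $
  soda-lime glass: M = 9.40 kN·m per $
  maraging steel: M = 8.93 kN·m per $
  epoxy: M = 4.73 kN·m per $
  bronze: M = 2.17 kN·m per $
Gray cast iron has the largest M.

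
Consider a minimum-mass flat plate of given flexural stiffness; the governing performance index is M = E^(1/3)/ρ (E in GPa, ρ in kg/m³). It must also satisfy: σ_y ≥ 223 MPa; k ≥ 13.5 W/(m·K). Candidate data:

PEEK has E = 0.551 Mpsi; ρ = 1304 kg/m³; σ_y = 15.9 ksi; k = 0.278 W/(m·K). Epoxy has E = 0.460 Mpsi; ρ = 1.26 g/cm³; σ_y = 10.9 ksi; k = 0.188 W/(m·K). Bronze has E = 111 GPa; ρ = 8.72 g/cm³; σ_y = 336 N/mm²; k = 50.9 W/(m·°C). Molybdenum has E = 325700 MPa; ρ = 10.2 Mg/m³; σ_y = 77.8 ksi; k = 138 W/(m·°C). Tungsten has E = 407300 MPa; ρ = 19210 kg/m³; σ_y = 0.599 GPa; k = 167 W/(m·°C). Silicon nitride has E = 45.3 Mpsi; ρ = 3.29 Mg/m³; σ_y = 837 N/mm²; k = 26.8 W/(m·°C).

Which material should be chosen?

silicon nitride

Screen on constraints: σ_y ≥ 223 MPa; k ≥ 13.5 W/(m·K). Survivors: bronze, molybdenum, tungsten, silicon nitride.
Putting every candidate on a common basis:
  bronze: E = 111.0 GPa, ρ = 8720 kg/m³
  molybdenum: E = 325.7 GPa, ρ = 10200 kg/m³
  tungsten: E = 407.3 GPa, ρ = 19210 kg/m³
  silicon nitride: E = 312.3 GPa, ρ = 3290 kg/m³
  silicon nitride: M = 2.06×10⁻³
  molybdenum: M = 0.675×10⁻³
  bronze: M = 0.551×10⁻³
  tungsten: M = 0.386×10⁻³
Silicon nitride has the largest M.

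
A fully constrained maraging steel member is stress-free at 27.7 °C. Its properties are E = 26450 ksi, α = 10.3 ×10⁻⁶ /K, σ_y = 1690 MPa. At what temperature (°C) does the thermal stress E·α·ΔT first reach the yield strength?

E = 26450 ksi = 182.4 GPa.
E·α·ΔT = 1690 MPa ⇒ ΔT = 1690 / (182.4×10³ × 10.3×10⁻⁶) = 899.7 K.
T = 27.7 + 899.7 = 927.4 °C.

927 °C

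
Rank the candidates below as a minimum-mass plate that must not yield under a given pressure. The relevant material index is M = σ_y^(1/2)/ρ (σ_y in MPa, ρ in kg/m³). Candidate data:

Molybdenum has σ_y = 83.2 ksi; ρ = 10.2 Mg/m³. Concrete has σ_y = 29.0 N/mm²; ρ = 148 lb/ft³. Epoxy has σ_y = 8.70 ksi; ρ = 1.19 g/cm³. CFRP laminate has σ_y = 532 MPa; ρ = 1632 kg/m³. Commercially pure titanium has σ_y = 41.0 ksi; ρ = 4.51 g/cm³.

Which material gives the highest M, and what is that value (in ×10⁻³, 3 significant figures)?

CFRP laminate, M = 14.1×10⁻³

Normalizing units and computing the index:
  molybdenum: σ_y = 573.6 MPa, ρ = 10200 kg/m³
  concrete: σ_y = 29.00 MPa, ρ = 2371 kg/m³
  epoxy: σ_y = 59.98 MPa, ρ = 1190 kg/m³
  CFRP laminate: σ_y = 532.0 MPa, ρ = 1632 kg/m³
  commercially pure titanium: σ_y = 282.7 MPa, ρ = 4510 kg/m³
  CFRP laminate: M = 14.1×10⁻³
  epoxy: M = 6.51×10⁻³
  commercially pure titanium: M = 3.73×10⁻³
  molybdenum: M = 2.35×10⁻³
  concrete: M = 2.27×10⁻³
CFRP laminate ranks first.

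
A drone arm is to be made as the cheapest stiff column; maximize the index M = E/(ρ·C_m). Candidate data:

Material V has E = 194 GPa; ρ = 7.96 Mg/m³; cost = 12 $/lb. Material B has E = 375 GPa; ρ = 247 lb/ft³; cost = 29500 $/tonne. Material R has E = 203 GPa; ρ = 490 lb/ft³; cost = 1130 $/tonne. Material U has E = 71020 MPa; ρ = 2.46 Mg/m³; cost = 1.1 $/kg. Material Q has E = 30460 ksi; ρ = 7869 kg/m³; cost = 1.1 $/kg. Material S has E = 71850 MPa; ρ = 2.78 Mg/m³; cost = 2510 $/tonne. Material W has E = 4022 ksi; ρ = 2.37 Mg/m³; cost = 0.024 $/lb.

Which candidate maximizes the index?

material W

Putting every candidate on a common basis:
  material V: E = 194.0 GPa, ρ = 7960 kg/m³, cost = 26.46 $/kg
  material B: E = 375.0 GPa, ρ = 3957 kg/m³, cost = 29.50 $/kg
  material R: E = 203.0 GPa, ρ = 7849 kg/m³, cost = 1.130 $/kg
  material U: E = 71.02 GPa, ρ = 2460 kg/m³, cost = 1.100 $/kg
  material Q: E = 210.0 GPa, ρ = 7869 kg/m³, cost = 1.100 $/kg
  material S: E = 71.85 GPa, ρ = 2780 kg/m³, cost = 2.510 $/kg
  material W: E = 27.73 GPa, ρ = 2370 kg/m³, cost = 0.05291 $/kg
  material W: M = 221 MN·m per $
  material U: M = 26.2 MN·m per $
  material Q: M = 24.3 MN·m per $
  material R: M = 22.9 MN·m per $
  material S: M = 10.3 MN·m per $
  material B: M = 3.21 MN·m per $
  material V: M = 0.921 MN·m per $
The maximum is for material W.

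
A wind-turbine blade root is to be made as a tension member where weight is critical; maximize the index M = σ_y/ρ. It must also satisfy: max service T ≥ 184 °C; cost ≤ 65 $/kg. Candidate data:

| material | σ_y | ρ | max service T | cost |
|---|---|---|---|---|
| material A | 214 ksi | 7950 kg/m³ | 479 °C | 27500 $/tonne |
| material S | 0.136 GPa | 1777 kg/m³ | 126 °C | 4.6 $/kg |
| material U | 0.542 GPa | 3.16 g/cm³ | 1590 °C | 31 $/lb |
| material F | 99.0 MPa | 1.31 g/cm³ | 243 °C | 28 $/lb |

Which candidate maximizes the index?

Screen on constraints: max service T ≥ 184 °C; cost ≤ 65 $/kg. Survivors: material A, material F.
Convert each candidate to consistent units, then evaluate M:
  material A: σ_y = 1475 MPa, ρ = 7950 kg/m³
  material F: σ_y = 99.00 MPa, ρ = 1310 kg/m³
  material A: M = 186 kN·m/kg
  material F: M = 75.6 kN·m/kg
Material A ranks first.

material A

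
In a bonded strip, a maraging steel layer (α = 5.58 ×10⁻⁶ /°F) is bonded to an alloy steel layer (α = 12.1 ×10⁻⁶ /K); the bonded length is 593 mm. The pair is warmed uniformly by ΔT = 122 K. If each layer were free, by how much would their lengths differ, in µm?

149 µm

maraging steel: α = 5.58×10⁻⁶/°F × 9/5 = 10.0×10⁻⁶/K.
Δα = |10.0 − 12.1|×10⁻⁶/K = 2.06×10⁻⁶/K.
ΔL_mismatch = Δα·L·ΔT = 2.06×10⁻⁶ × 593.0 mm × 122.0 K = 149 µm.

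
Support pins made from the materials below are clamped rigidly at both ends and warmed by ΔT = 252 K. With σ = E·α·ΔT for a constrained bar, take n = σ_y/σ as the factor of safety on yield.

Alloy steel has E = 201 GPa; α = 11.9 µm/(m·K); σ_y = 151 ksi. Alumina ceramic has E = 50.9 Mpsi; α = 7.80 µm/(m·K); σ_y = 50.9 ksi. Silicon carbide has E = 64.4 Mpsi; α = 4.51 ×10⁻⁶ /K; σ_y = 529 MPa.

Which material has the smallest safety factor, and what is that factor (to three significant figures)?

With everything in SI (GPa, ×10⁻⁶/K, MPa):
  alloy steel: E = 201.0, α = 11.9, σ_y = 1041 → σ = 603 MPa, n = 1.73
  alumina ceramic: E = 350.9, α = 7.80, σ_y = 350.9 → σ = 690 MPa, n = 0.509
  silicon carbide: E = 444.0, α = 4.51, σ_y = 529.0 → σ = 505 MPa, n = 1.05
Smallest n: alumina ceramic with n = 0.509.

alumina ceramic, n = 0.509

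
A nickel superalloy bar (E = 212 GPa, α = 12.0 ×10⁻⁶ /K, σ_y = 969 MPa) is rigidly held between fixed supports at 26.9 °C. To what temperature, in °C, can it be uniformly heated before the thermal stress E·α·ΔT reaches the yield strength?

408 °C

E·α·ΔT = 969.0 MPa ⇒ ΔT = 969.0 / (212.0×10³ × 12.0×10⁻⁶) = 380.9 K.
T = 26.9 + 380.9 = 407.8 °C.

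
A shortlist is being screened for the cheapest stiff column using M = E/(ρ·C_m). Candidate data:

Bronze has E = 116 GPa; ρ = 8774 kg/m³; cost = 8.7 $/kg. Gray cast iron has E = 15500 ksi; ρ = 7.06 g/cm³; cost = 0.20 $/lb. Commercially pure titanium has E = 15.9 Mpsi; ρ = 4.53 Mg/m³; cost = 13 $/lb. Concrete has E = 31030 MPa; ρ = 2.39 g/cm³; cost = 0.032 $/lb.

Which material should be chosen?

In SI units:
  bronze: E = 116.0 GPa, ρ = 8774 kg/m³, cost = 8.700 $/kg
  gray cast iron: E = 106.9 GPa, ρ = 7060 kg/m³, cost = 0.4409 $/kg
  commercially pure titanium: E = 109.6 GPa, ρ = 4530 kg/m³, cost = 28.66 $/kg
  concrete: E = 31.03 GPa, ρ = 2390 kg/m³, cost = 0.07055 $/kg
  concrete: M = 184 MN·m per $
  gray cast iron: M = 34.3 MN·m per $
  bronze: M = 1.52 MN·m per $
  commercially pure titanium: M = 0.844 MN·m per $
The maximum is for concrete.

concrete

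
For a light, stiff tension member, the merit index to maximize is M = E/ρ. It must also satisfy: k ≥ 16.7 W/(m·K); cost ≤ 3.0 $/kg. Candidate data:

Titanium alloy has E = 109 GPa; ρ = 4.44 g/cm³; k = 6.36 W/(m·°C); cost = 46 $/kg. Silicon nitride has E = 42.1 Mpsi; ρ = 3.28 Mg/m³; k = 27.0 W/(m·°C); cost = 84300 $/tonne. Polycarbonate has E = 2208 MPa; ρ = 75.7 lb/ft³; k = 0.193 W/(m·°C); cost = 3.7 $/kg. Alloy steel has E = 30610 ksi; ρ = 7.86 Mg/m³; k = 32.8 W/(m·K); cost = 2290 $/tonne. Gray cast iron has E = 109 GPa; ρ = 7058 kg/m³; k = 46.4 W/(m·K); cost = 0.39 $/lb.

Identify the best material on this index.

Screen on constraints: k ≥ 16.7 W/(m·K); cost ≤ 3.0 $/kg. Survivors: alloy steel, gray cast iron.
Convert each candidate to consistent units, then evaluate M:
  alloy steel: E = 211.0 GPa, ρ = 7860 kg/m³
  gray cast iron: E = 109.0 GPa, ρ = 7058 kg/m³
  alloy steel: M = 26.9 MN·m/kg
  gray cast iron: M = 15.4 MN·m/kg
The maximum is for alloy steel.

alloy steel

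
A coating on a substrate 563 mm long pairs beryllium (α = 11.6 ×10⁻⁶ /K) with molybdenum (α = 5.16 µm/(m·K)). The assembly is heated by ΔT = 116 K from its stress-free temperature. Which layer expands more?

beryllium

α(beryllium) = 11.6×10⁻⁶/K vs α(molybdenum) = 5.16×10⁻⁶/K.
Higher α expands more for the same ΔT: beryllium.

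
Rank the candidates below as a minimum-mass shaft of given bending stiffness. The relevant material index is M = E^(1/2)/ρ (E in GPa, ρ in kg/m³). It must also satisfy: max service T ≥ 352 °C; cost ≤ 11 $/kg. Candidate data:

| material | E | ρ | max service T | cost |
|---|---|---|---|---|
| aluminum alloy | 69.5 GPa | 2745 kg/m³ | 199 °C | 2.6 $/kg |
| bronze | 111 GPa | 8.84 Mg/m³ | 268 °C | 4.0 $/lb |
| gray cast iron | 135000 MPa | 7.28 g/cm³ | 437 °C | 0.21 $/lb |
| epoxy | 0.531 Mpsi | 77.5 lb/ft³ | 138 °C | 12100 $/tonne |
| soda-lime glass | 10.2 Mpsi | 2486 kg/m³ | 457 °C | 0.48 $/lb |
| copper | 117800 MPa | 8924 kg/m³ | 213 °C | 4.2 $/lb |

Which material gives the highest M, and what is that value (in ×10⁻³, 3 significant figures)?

Screen on constraints: max service T ≥ 352 °C; cost ≤ 11 $/kg. Survivors: gray cast iron, soda-lime glass.
In SI units:
  gray cast iron: E = 135.0 GPa, ρ = 7280 kg/m³
  soda-lime glass: E = 70.33 GPa, ρ = 2486 kg/m³
  soda-lime glass: M = 3.37×10⁻³
  gray cast iron: M = 1.60×10⁻³
Highest index: soda-lime glass.

soda-lime glass, M = 3.37×10⁻³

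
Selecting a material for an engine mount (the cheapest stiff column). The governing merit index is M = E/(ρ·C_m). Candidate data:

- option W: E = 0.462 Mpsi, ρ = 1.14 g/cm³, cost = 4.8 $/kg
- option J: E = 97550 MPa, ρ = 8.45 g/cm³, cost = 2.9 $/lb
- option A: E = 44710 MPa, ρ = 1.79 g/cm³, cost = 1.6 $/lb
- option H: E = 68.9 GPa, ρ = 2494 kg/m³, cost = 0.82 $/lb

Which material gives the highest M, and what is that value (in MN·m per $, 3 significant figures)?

option H, M = 15.3 MN·m per $

Normalizing units and computing the index:
  option W: E = 3.185 GPa, ρ = 1140 kg/m³, cost = 4.800 $/kg
  option J: E = 97.55 GPa, ρ = 8450 kg/m³, cost = 6.393 $/kg
  option A: E = 44.71 GPa, ρ = 1790 kg/m³, cost = 3.527 $/kg
  option H: E = 68.90 GPa, ρ = 2494 kg/m³, cost = 1.808 $/kg
  option H: M = 15.3 MN·m per $
  option A: M = 7.08 MN·m per $
  option J: M = 1.81 MN·m per $
  option W: M = 0.582 MN·m per $
Highest index: option H.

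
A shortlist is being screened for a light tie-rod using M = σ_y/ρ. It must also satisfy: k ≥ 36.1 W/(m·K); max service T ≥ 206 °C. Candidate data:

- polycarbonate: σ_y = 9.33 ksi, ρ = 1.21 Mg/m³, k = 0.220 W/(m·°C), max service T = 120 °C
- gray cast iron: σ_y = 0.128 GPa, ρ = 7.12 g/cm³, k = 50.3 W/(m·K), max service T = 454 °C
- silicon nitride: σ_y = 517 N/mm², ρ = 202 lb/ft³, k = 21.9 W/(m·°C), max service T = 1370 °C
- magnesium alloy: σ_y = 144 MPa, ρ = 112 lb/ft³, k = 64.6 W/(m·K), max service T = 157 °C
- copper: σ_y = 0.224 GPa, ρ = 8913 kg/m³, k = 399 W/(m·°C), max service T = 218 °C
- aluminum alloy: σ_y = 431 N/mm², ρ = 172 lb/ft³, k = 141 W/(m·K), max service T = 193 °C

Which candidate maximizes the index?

copper

Screen on constraints: k ≥ 36.1 W/(m·K); max service T ≥ 206 °C. Survivors: gray cast iron, copper.
In SI units:
  gray cast iron: σ_y = 128.0 MPa, ρ = 7120 kg/m³
  copper: σ_y = 224.0 MPa, ρ = 8913 kg/m³
  copper: M = 25.1 kN·m/kg
  gray cast iron: M = 18.0 kN·m/kg
Copper has the largest M.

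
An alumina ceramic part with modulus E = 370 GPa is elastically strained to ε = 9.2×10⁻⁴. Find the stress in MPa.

340 MPa

σ = E·ε = 370000 MPa × 9.2×10⁻⁴ = 340 MPa.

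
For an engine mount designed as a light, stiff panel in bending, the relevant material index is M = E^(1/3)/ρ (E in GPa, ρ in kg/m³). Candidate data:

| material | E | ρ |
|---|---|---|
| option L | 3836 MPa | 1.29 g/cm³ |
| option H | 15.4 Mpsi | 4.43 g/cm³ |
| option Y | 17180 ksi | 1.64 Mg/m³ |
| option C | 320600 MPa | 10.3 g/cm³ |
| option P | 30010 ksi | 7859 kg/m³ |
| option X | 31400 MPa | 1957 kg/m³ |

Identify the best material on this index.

option Y

Putting every candidate on a common basis:
  option L: E = 3.836 GPa, ρ = 1290 kg/m³
  option H: E = 106.2 GPa, ρ = 4430 kg/m³
  option Y: E = 118.5 GPa, ρ = 1640 kg/m³
  option C: E = 320.6 GPa, ρ = 10300 kg/m³
  option P: E = 206.9 GPa, ρ = 7859 kg/m³
  option X: E = 31.40 GPa, ρ = 1957 kg/m³
  option Y: M = 2.99×10⁻³
  option X: M = 1.61×10⁻³
  option L: M = 1.21×10⁻³
  option H: M = 1.07×10⁻³
  option P: M = 0.753×10⁻³
  option C: M = 0.664×10⁻³
Option Y ranks first.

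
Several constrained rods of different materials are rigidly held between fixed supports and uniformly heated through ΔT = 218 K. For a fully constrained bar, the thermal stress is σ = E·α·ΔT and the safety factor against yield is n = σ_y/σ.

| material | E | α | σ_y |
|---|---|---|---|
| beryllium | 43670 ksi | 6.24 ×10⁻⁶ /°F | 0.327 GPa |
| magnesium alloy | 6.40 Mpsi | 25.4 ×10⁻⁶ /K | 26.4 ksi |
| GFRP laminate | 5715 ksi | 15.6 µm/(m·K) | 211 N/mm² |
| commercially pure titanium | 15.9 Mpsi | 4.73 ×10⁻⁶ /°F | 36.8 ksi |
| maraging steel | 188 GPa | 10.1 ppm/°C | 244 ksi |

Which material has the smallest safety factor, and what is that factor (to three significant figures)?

Per material, after unit conversion:
  beryllium: E = 301.1, α = 11.2, σ_y = 327.0 → σ = 737 MPa, n = 0.444
  magnesium alloy: E = 44.13, α = 25.4, σ_y = 182.0 → σ = 244 MPa, n = 0.745
  GFRP laminate: E = 39.40, α = 15.6, σ_y = 211.0 → σ = 134 MPa, n = 1.57
  commercially pure titanium: E = 109.6, α = 8.51, σ_y = 253.7 → σ = 203 MPa, n = 1.25
  maraging steel: E = 188.0, α = 10.1, σ_y = 1682 → σ = 414 MPa, n = 4.06
The minimum is beryllium at n = 0.444.

beryllium, n = 0.444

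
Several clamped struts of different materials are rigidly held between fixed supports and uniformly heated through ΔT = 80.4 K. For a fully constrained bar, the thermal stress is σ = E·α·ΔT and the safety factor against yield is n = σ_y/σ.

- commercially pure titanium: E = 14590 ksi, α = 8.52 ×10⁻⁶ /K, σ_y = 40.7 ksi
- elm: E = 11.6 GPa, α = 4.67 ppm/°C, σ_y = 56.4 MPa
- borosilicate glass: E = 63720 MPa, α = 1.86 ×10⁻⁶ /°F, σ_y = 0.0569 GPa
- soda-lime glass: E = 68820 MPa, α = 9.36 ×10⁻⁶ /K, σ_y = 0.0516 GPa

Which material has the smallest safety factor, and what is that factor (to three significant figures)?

soda-lime glass, n = 0.996

Converting E to GPa, α to ×10⁻⁶/K, σ_y to MPa, then σ and n for each:
  commercially pure titanium: E = 100.6, α = 8.52, σ_y = 280.6 → σ = 68.9 MPa, n = 4.07
  elm: E = 11.60, α = 4.67, σ_y = 56.40 → σ = 4.36 MPa, n = 12.9
  borosilicate glass: E = 63.72, α = 3.35, σ_y = 56.90 → σ = 17.2 MPa, n = 3.32
  soda-lime glass: E = 68.82, α = 9.36, σ_y = 51.60 → σ = 51.8 MPa, n = 0.996
The minimum is soda-lime glass at n = 0.996.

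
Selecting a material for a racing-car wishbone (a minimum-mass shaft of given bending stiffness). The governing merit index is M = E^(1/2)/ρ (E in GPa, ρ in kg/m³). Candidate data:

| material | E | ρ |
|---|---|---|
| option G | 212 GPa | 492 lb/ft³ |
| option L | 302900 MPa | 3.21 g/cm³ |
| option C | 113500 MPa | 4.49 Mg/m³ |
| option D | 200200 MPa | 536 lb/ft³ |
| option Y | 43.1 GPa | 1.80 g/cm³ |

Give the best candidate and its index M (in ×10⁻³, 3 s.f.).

Normalizing units and computing the index:
  option G: E = 212.0 GPa, ρ = 7881 kg/m³
  option L: E = 302.9 GPa, ρ = 3210 kg/m³
  option C: E = 113.5 GPa, ρ = 4490 kg/m³
  option D: E = 200.2 GPa, ρ = 8586 kg/m³
  option Y: E = 43.10 GPa, ρ = 1800 kg/m³
  option L: M = 5.42×10⁻³
  option Y: M = 3.65×10⁻³
  option C: M = 2.37×10⁻³
  option G: M = 1.85×10⁻³
  option D: M = 1.65×10⁻³
Option L ranks first.

option L, M = 5.42×10⁻³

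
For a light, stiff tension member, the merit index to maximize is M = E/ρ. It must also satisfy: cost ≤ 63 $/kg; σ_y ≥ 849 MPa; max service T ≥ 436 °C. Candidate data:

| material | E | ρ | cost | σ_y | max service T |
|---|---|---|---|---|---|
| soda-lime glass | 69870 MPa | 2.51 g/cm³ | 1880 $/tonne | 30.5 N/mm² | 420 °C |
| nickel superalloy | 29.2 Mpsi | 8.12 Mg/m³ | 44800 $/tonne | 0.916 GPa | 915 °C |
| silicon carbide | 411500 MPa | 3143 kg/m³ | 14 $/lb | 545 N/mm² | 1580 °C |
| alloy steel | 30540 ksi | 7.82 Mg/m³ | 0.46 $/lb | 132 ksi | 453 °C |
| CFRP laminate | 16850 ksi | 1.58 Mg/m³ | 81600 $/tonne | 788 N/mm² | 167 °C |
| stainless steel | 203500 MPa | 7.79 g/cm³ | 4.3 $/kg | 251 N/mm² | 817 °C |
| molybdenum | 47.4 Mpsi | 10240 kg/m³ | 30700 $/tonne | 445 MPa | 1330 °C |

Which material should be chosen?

Screen on constraints: cost ≤ 63 $/kg; σ_y ≥ 849 MPa; max service T ≥ 436 °C. Survivors: nickel superalloy, alloy steel.
After converting to SI:
  nickel superalloy: E = 201.3 GPa, ρ = 8120 kg/m³
  alloy steel: E = 210.6 GPa, ρ = 7820 kg/m³
  alloy steel: M = 26.9 MN·m/kg
  nickel superalloy: M = 24.8 MN·m/kg
Alloy steel ranks first.

alloy steel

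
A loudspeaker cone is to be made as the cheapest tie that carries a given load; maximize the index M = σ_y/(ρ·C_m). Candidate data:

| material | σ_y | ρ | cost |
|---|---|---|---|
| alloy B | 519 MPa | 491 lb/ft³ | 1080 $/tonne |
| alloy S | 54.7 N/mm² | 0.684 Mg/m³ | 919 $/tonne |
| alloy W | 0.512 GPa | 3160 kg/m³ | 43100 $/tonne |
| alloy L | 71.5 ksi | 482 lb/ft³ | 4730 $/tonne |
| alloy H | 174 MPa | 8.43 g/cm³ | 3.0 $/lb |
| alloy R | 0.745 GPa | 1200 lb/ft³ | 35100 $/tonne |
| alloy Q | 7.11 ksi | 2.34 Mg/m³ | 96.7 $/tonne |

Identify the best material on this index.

alloy Q

After converting to SI:
  alloy B: σ_y = 519.0 MPa, ρ = 7865 kg/m³, cost = 1.080 $/kg
  alloy S: σ_y = 54.70 MPa, ρ = 684.0 kg/m³, cost = 0.9190 $/kg
  alloy W: σ_y = 512.0 MPa, ρ = 3160 kg/m³, cost = 43.10 $/kg
  alloy L: σ_y = 493.0 MPa, ρ = 7721 kg/m³, cost = 4.730 $/kg
  alloy H: σ_y = 174.0 MPa, ρ = 8430 kg/m³, cost = 6.614 $/kg
  alloy R: σ_y = 745.0 MPa, ρ = 19220 kg/m³, cost = 35.10 $/kg
  alloy Q: σ_y = 49.02 MPa, ρ = 2340 kg/m³, cost = 0.09670 $/kg
  alloy Q: M = 217 kN·m per $
  alloy S: M = 87.0 kN·m per $
  alloy B: M = 61.1 kN·m per $
  alloy L: M = 13.5 kN·m per $
  alloy W: M = 3.76 kN·m per $
  alloy H: M = 3.12 kN·m per $
  alloy R: M = 1.10 kN·m per $
Highest index: alloy Q.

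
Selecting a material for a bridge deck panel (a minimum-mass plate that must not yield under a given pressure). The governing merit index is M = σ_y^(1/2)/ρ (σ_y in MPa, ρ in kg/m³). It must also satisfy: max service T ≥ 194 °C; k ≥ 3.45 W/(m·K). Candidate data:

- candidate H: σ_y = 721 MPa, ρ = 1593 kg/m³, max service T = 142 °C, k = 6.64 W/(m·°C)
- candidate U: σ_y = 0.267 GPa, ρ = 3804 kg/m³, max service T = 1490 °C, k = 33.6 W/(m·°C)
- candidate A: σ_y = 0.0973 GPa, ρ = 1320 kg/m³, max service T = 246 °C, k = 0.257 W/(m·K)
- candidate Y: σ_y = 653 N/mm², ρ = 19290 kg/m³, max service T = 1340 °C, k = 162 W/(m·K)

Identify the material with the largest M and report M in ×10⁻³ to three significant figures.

candidate U, M = 4.30×10⁻³

Screen on constraints: max service T ≥ 194 °C; k ≥ 3.45 W/(m·K). Survivors: candidate U, candidate Y.
Convert each candidate to consistent units, then evaluate M:
  candidate U: σ_y = 267.0 MPa, ρ = 3804 kg/m³
  candidate Y: σ_y = 653.0 MPa, ρ = 19290 kg/m³
  candidate U: M = 4.30×10⁻³
  candidate Y: M = 1.32×10⁻³
Candidate U ranks first.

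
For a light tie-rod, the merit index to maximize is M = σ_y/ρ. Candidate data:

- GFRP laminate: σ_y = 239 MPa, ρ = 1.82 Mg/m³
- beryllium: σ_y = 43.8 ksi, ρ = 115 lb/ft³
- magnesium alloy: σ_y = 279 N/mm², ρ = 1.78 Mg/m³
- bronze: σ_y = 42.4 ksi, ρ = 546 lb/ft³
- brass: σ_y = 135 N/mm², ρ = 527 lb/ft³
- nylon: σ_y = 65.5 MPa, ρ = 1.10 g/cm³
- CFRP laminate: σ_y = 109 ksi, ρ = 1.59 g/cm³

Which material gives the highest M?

After converting to SI:
  GFRP laminate: σ_y = 239.0 MPa, ρ = 1820 kg/m³
  beryllium: σ_y = 302.0 MPa, ρ = 1842 kg/m³
  magnesium alloy: σ_y = 279.0 MPa, ρ = 1780 kg/m³
  bronze: σ_y = 292.3 MPa, ρ = 8746 kg/m³
  brass: σ_y = 135.0 MPa, ρ = 8442 kg/m³
  nylon: σ_y = 65.50 MPa, ρ = 1100 kg/m³
  CFRP laminate: σ_y = 751.5 MPa, ρ = 1590 kg/m³
  CFRP laminate: M = 473 kN·m/kg
  beryllium: M = 164 kN·m/kg
  magnesium alloy: M = 157 kN·m/kg
  GFRP laminate: M = 131 kN·m/kg
  nylon: M = 59.5 kN·m/kg
  bronze: M = 33.4 kN·m/kg
  brass: M = 16.0 kN·m/kg
CFRP laminate has the largest M.

CFRP laminate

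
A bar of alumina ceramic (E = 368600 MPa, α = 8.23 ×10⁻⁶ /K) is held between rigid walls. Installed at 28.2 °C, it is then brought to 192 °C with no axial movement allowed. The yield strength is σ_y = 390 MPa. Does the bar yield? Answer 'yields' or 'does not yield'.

yields

E = 368600 MPa = 368.6 GPa.
ΔT = 163.8 K. Constrained thermal stress σ = E·α·ΔT = 368.6×10³ MPa × 8.23×10⁻⁶ × 163.8 = 497 MPa (compressive).
Compare to σ_y = 390 MPa: σ ≥ σ_y, so it yields.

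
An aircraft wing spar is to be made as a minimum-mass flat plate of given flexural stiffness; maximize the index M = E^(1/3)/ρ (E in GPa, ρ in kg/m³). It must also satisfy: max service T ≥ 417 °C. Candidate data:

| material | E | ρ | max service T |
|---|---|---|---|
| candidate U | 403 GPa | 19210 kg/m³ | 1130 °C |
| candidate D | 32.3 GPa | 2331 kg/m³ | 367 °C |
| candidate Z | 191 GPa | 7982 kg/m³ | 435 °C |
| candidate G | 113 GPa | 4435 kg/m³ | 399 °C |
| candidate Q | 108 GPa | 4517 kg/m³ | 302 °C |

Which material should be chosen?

Screen on constraints: max service T ≥ 417 °C. Survivors: candidate U, candidate Z.
Per-candidate index values:
  candidate Z: M = 0.721×10⁻³
  candidate U: M = 0.385×10⁻³
The maximum is for candidate Z.

candidate Z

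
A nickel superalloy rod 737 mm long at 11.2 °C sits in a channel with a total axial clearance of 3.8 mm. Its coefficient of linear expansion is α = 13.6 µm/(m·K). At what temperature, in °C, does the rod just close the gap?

390 °C

α·L₀·ΔT = 3.8 mm ⇒ ΔT = 3.8 / (13.6×10⁻⁶ × 737.0) = 379.1 K.
T = 11.2 + 379.1 = 390.3 °C.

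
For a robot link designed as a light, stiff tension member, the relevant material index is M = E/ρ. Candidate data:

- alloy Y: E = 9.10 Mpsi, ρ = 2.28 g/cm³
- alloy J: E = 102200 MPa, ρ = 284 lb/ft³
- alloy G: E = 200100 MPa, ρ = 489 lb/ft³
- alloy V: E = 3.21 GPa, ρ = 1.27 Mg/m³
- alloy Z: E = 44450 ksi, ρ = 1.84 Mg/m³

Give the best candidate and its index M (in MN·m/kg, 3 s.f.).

alloy Z, M = 167 MN·m/kg

Normalizing units and computing the index:
  alloy Y: E = 62.74 GPa, ρ = 2280 kg/m³
  alloy J: E = 102.2 GPa, ρ = 4549 kg/m³
  alloy G: E = 200.1 GPa, ρ = 7833 kg/m³
  alloy V: E = 3.210 GPa, ρ = 1270 kg/m³
  alloy Z: E = 306.5 GPa, ρ = 1840 kg/m³
  alloy Z: M = 167 MN·m/kg
  alloy Y: M = 27.5 MN·m/kg
  alloy G: M = 25.5 MN·m/kg
  alloy J: M = 22.5 MN·m/kg
  alloy V: M = 2.53 MN·m/kg
Alloy Z has the largest M.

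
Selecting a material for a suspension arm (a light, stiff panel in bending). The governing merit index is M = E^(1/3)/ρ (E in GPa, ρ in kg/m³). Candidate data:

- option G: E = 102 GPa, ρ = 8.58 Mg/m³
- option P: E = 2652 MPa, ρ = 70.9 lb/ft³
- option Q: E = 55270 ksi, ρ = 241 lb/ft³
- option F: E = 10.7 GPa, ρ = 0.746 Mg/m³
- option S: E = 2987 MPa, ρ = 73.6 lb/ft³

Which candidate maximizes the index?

option F

Normalizing units and computing the index:
  option G: E = 102.0 GPa, ρ = 8580 kg/m³
  option P: E = 2.652 GPa, ρ = 1136 kg/m³
  option Q: E = 381.1 GPa, ρ = 3860 kg/m³
  option F: E = 10.70 GPa, ρ = 746.0 kg/m³
  option S: E = 2.987 GPa, ρ = 1179 kg/m³
  option F: M = 2.95×10⁻³
  option Q: M = 1.88×10⁻³
  option S: M = 1.22×10⁻³
  option P: M = 1.22×10⁻³
  option G: M = 0.545×10⁻³
Option F ranks first.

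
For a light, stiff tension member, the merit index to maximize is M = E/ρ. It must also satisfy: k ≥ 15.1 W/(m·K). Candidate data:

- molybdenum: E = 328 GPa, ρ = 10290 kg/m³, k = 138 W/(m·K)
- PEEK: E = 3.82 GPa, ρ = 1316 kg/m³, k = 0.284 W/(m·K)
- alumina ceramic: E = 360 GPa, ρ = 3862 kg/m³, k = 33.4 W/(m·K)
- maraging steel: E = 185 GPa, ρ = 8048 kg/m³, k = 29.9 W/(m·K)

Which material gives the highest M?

Screen on constraints: k ≥ 15.1 W/(m·K). Survivors: molybdenum, alumina ceramic, maraging steel.
Per-candidate index values:
  alumina ceramic: M = 93.2 MN·m/kg
  molybdenum: M = 31.9 MN·m/kg
  maraging steel: M = 23.0 MN·m/kg
The maximum is for alumina ceramic.

alumina ceramic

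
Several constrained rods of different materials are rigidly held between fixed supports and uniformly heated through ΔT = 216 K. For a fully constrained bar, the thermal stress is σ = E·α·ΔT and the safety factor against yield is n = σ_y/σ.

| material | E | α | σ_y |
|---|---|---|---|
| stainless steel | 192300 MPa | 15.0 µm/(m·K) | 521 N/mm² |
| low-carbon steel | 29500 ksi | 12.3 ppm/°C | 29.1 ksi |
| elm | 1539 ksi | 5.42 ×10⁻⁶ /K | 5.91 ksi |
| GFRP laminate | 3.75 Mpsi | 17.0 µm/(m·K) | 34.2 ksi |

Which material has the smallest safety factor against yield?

low-carbon steel

Converting E to GPa, α to ×10⁻⁶/K, σ_y to MPa, then σ and n for each:
  stainless steel: E = 192.3, α = 15.0, σ_y = 521.0 → σ = 623 MPa, n = 0.836
  low-carbon steel: E = 203.4, α = 12.3, σ_y = 200.6 → σ = 540 MPa, n = 0.371
  elm: E = 10.61, α = 5.42, σ_y = 40.75 → σ = 12.4 MPa, n = 3.28
  GFRP laminate: E = 25.86, α = 17.0, σ_y = 235.8 → σ = 94.9 MPa, n = 2.48
The minimum is low-carbon steel at n = 0.371.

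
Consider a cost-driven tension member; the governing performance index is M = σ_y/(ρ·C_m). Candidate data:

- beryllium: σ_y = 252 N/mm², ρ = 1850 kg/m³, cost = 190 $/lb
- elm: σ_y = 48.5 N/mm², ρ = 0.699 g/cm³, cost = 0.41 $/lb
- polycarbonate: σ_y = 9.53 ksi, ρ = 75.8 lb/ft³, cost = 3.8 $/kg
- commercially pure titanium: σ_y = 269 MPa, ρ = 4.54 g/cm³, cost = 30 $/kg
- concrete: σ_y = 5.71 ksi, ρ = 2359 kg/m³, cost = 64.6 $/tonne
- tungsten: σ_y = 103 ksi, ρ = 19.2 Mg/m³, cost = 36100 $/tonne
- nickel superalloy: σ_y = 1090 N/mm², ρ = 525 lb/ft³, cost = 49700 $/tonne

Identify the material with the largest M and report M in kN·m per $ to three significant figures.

concrete, M = 258 kN·m per $

Convert each candidate to consistent units, then evaluate M:
  beryllium: σ_y = 252.0 MPa, ρ = 1850 kg/m³, cost = 418.9 $/kg
  elm: σ_y = 48.50 MPa, ρ = 699.0 kg/m³, cost = 0.9039 $/kg
  polycarbonate: σ_y = 65.71 MPa, ρ = 1214 kg/m³, cost = 3.800 $/kg
  commercially pure titanium: σ_y = 269.0 MPa, ρ = 4540 kg/m³, cost = 30.00 $/kg
  concrete: σ_y = 39.37 MPa, ρ = 2359 kg/m³, cost = 0.06460 $/kg
  tungsten: σ_y = 710.2 MPa, ρ = 19200 kg/m³, cost = 36.10 $/kg
  nickel superalloy: σ_y = 1090 MPa, ρ = 8410 kg/m³, cost = 49.70 $/kg
  concrete: M = 258 kN·m per $
  elm: M = 76.8 kN·m per $
  polycarbonate: M = 14.2 kN·m per $
  nickel superalloy: M = 2.61 kN·m per $
  commercially pure titanium: M = 1.98 kN·m per $
  tungsten: M = 1.02 kN·m per $
  beryllium: M = 0.325 kN·m per $
Concrete has the largest M.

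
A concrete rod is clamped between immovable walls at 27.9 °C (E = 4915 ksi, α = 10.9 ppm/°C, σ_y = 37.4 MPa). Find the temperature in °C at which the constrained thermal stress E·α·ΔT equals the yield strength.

129 °C

E = 4915 ksi = 33.89 GPa.
E·α·ΔT = 37.40 MPa ⇒ ΔT = 37.40 / (33.89×10³ × 10.9×10⁻⁶) = 101.3 K.
T = 27.9 + 101.3 = 129.2 °C.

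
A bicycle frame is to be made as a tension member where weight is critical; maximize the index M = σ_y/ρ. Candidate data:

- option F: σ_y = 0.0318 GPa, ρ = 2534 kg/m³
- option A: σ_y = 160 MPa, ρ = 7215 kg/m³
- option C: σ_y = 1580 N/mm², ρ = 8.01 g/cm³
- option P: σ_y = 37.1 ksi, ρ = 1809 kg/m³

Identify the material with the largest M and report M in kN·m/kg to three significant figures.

Normalizing units and computing the index:
  option F: σ_y = 31.80 MPa, ρ = 2534 kg/m³
  option A: σ_y = 160.0 MPa, ρ = 7215 kg/m³
  option C: σ_y = 1580 MPa, ρ = 8010 kg/m³
  option P: σ_y = 255.8 MPa, ρ = 1809 kg/m³
  option C: M = 197 kN·m/kg
  option P: M = 141 kN·m/kg
  option A: M = 22.2 kN·m/kg
  option F: M = 12.5 kN·m/kg
Option C ranks first.

option C, M = 197 kN·m/kg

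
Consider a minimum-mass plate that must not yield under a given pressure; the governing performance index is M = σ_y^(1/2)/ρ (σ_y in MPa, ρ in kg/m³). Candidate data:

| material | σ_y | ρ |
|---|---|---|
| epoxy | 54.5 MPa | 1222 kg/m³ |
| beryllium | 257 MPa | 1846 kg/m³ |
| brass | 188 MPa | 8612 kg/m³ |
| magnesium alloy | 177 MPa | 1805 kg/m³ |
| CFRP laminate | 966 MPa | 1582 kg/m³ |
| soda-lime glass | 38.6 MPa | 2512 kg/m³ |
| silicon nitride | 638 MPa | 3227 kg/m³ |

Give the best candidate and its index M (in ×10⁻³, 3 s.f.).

CFRP laminate, M = 19.6×10⁻³

Computing M directly (units already consistent):
  CFRP laminate: M = 19.6×10⁻³
  beryllium: M = 8.68×10⁻³
  silicon nitride: M = 7.83×10⁻³
  magnesium alloy: M = 7.37×10⁻³
  epoxy: M = 6.04×10⁻³
  soda-lime glass: M = 2.47×10⁻³
  brass: M = 1.59×10⁻³
Highest index: CFRP laminate.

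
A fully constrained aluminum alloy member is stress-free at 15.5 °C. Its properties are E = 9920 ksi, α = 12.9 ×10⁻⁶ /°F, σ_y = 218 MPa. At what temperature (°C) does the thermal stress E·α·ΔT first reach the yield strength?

E = 9920 ksi = 68.40 GPa.
α = 12.9×10⁻⁶/°F × 9/5 = 23.2×10⁻⁶/K.
E·α·ΔT = 218.0 MPa ⇒ ΔT = 218.0 / (68.40×10³ × 23.2×10⁻⁶) = 137.3 K.
T = 15.5 + 137.3 = 152.8 °C.

153 °C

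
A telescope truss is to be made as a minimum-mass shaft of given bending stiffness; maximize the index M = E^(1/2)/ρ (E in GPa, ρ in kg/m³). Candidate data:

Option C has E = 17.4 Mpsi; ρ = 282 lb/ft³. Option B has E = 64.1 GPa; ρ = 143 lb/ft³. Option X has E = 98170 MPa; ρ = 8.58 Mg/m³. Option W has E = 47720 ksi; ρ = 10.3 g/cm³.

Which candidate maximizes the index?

In SI units:
  option C: E = 120.0 GPa, ρ = 4517 kg/m³
  option B: E = 64.10 GPa, ρ = 2291 kg/m³
  option X: E = 98.17 GPa, ρ = 8580 kg/m³
  option W: E = 329.0 GPa, ρ = 10300 kg/m³
  option B: M = 3.50×10⁻³
  option C: M = 2.42×10⁻³
  option W: M = 1.76×10⁻³
  option X: M = 1.15×10⁻³
Option B ranks first.

option B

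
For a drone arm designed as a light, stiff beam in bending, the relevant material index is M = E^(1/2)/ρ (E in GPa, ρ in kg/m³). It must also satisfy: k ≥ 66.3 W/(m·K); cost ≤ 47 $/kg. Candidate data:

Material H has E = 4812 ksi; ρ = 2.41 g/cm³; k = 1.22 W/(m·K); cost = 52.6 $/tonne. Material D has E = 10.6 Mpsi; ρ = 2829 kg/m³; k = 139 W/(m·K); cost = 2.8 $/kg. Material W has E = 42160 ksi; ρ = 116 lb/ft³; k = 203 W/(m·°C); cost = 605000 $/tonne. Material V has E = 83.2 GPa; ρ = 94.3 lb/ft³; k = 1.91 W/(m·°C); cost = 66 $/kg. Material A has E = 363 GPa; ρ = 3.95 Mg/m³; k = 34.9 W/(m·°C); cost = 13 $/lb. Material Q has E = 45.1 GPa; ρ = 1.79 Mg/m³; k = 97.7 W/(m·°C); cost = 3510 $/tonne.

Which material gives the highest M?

material Q

Screen on constraints: k ≥ 66.3 W/(m·K); cost ≤ 47 $/kg. Survivors: material D, material Q.
After converting to SI:
  material D: E = 73.08 GPa, ρ = 2829 kg/m³
  material Q: E = 45.10 GPa, ρ = 1790 kg/m³
  material Q: M = 3.75×10⁻³
  material D: M = 3.02×10⁻³
Material Q ranks first.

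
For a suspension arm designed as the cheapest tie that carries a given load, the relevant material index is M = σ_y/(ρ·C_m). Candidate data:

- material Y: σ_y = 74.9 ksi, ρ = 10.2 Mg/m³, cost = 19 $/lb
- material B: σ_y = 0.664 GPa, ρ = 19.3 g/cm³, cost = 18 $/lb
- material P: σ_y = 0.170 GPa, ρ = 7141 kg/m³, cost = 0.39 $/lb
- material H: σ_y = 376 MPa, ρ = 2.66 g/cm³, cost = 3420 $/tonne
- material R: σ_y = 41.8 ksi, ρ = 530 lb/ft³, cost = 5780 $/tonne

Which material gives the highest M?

material H

Putting every candidate on a common basis:
  material Y: σ_y = 516.4 MPa, ρ = 10200 kg/m³, cost = 41.89 $/kg
  material B: σ_y = 664.0 MPa, ρ = 19300 kg/m³, cost = 39.68 $/kg
  material P: σ_y = 170.0 MPa, ρ = 7141 kg/m³, cost = 0.8598 $/kg
  material H: σ_y = 376.0 MPa, ρ = 2660 kg/m³, cost = 3.420 $/kg
  material R: σ_y = 288.2 MPa, ρ = 8490 kg/m³, cost = 5.780 $/kg
  material H: M = 41.3 kN·m per $
  material P: M = 27.7 kN·m per $
  material R: M = 5.87 kN·m per $
  material Y: M = 1.21 kN·m per $
  material B: M = 0.867 kN·m per $
Material H has the largest M.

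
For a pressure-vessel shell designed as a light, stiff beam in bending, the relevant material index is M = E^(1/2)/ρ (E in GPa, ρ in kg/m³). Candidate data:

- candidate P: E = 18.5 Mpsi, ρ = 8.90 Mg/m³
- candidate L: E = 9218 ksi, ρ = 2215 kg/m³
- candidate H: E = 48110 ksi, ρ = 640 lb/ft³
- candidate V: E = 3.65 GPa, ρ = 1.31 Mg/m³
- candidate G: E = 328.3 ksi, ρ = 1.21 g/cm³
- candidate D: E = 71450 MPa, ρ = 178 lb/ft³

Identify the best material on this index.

Convert each candidate to consistent units, then evaluate M:
  candidate P: E = 127.6 GPa, ρ = 8900 kg/m³
  candidate L: E = 63.56 GPa, ρ = 2215 kg/m³
  candidate H: E = 331.7 GPa, ρ = 10250 kg/m³
  candidate V: E = 3.650 GPa, ρ = 1310 kg/m³
  candidate G: E = 2.264 GPa, ρ = 1210 kg/m³
  candidate D: E = 71.45 GPa, ρ = 2851 kg/m³
  candidate L: M = 3.60×10⁻³
  candidate D: M = 2.96×10⁻³
  candidate H: M = 1.78×10⁻³
  candidate V: M = 1.46×10⁻³
  candidate P: M = 1.27×10⁻³
  candidate G: M = 1.24×10⁻³
The maximum is for candidate L.

candidate L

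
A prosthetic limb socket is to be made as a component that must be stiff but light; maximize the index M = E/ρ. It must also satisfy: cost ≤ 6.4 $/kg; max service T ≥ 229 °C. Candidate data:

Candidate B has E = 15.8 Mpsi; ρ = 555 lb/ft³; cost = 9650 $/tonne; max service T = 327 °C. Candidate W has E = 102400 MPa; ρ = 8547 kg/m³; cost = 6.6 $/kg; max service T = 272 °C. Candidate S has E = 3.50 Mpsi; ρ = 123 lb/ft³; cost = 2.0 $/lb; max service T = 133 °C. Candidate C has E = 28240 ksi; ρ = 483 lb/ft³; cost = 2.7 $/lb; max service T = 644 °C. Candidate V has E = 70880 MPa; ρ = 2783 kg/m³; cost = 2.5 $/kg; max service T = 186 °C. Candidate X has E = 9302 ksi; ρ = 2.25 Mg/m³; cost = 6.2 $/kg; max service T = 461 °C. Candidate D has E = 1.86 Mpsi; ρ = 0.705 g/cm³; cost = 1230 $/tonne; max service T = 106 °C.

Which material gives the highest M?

candidate X

Screen on constraints: cost ≤ 6.4 $/kg; max service T ≥ 229 °C. Survivors: candidate C, candidate X.
Putting every candidate on a common basis:
  candidate C: E = 194.7 GPa, ρ = 7737 kg/m³
  candidate X: E = 64.14 GPa, ρ = 2250 kg/m³
  candidate X: M = 28.5 MN·m/kg
  candidate C: M = 25.2 MN·m/kg
Highest index: candidate X.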